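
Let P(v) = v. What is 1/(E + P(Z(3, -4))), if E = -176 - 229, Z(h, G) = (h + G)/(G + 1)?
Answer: -3/1214 ≈ -0.0024712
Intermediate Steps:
Z(h, G) = (G + h)/(1 + G)
E = -405
1/(E + P(Z(3, -4))) = 1/(-405 + (-4 + 3)/(1 - 4)) = 1/(-405 - 1/(-3)) = 1/(-405 - ⅓*(-1)) = 1/(-405 + ⅓) = 1/(-1214/3) = -3/1214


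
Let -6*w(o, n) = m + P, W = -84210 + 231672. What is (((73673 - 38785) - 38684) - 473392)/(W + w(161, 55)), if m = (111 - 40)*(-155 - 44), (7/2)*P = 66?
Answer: -20041896/6292175 ≈ -3.1852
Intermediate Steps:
P = 132/7 (P = (2/7)*66 = 132/7 ≈ 18.857)
W = 147462
m = -14129 (m = 71*(-199) = -14129)
w(o, n) = 98771/42 (w(o, n) = -(-14129 + 132/7)/6 = -⅙*(-98771/7) = 98771/42)
(((73673 - 38785) - 38684) - 473392)/(W + w(161, 55)) = (((73673 - 38785) - 38684) - 473392)/(147462 + 98771/42) = ((34888 - 38684) - 473392)/(6292175/42) = (-3796 - 473392)*(42/6292175) = -477188*42/6292175 = -20041896/6292175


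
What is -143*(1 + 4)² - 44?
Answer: -3619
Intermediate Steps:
-143*(1 + 4)² - 44 = -143*5² - 44 = -143*25 - 44 = -3575 - 44 = -3619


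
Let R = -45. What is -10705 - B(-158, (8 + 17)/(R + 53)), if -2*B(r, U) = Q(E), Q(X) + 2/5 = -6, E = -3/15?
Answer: -53541/5 ≈ -10708.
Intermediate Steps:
E = -⅕ (E = -3*1/15 = -⅕ ≈ -0.20000)
Q(X) = -32/5 (Q(X) = -⅖ - 6 = -32/5)
B(r, U) = 16/5 (B(r, U) = -½*(-32/5) = 16/5)
-10705 - B(-158, (8 + 17)/(R + 53)) = -10705 - 1*16/5 = -10705 - 16/5 = -53541/5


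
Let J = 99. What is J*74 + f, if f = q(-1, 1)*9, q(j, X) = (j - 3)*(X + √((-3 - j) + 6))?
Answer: 7218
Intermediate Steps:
q(j, X) = (-3 + j)*(X + √(3 - j))
f = -108 (f = (-3*1 - 3*√(3 - 1*(-1)) + 1*(-1) - √(3 - 1*(-1)))*9 = (-3 - 3*√(3 + 1) - 1 - √(3 + 1))*9 = (-3 - 3*√4 - 1 - √4)*9 = (-3 - 3*2 - 1 - 1*2)*9 = (-3 - 6 - 1 - 2)*9 = -12*9 = -108)
J*74 + f = 99*74 - 108 = 7326 - 108 = 7218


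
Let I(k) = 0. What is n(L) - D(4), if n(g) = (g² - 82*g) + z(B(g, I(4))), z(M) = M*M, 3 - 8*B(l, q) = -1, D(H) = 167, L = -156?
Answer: 147845/4 ≈ 36961.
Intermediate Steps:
B(l, q) = ½ (B(l, q) = 3/8 - ⅛*(-1) = 3/8 + ⅛ = ½)
z(M) = M²
n(g) = ¼ + g² - 82*g (n(g) = (g² - 82*g) + (½)² = (g² - 82*g) + ¼ = ¼ + g² - 82*g)
n(L) - D(4) = (¼ + (-156)² - 82*(-156)) - 1*167 = (¼ + 24336 + 12792) - 167 = 148513/4 - 167 = 147845/4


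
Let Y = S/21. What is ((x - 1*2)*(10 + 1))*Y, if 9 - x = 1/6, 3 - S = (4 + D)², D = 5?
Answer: -5863/21 ≈ -279.19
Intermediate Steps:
S = -78 (S = 3 - (4 + 5)² = 3 - 1*9² = 3 - 1*81 = 3 - 81 = -78)
x = 53/6 (x = 9 - 1/6 = 9 - 1*⅙ = 9 - ⅙ = 53/6 ≈ 8.8333)
Y = -26/7 (Y = -78/21 = -78*1/21 = -26/7 ≈ -3.7143)
((x - 1*2)*(10 + 1))*Y = ((53/6 - 1*2)*(10 + 1))*(-26/7) = ((53/6 - 2)*11)*(-26/7) = ((41/6)*11)*(-26/7) = (451/6)*(-26/7) = -5863/21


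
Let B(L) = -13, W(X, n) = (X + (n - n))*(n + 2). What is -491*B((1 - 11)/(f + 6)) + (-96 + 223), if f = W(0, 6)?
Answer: 6510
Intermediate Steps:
W(X, n) = X*(2 + n) (W(X, n) = (X + 0)*(2 + n) = X*(2 + n))
f = 0 (f = 0*(2 + 6) = 0*8 = 0)
-491*B((1 - 11)/(f + 6)) + (-96 + 223) = -491*(-13) + (-96 + 223) = 6383 + 127 = 6510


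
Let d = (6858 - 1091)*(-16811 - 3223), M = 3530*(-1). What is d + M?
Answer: -115539608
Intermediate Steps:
M = -3530
d = -115536078 (d = 5767*(-20034) = -115536078)
d + M = -115536078 - 3530 = -115539608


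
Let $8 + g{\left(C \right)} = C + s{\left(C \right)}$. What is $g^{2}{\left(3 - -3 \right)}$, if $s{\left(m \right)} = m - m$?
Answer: $4$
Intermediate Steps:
$s{\left(m \right)} = 0$
$g{\left(C \right)} = -8 + C$ ($g{\left(C \right)} = -8 + \left(C + 0\right) = -8 + C$)
$g^{2}{\left(3 - -3 \right)} = \left(-8 + \left(3 - -3\right)\right)^{2} = \left(-8 + \left(3 + 3\right)\right)^{2} = \left(-8 + 6\right)^{2} = \left(-2\right)^{2} = 4$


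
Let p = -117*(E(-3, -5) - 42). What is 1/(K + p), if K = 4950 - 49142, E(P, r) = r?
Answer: -1/38693 ≈ -2.5844e-5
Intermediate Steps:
K = -44192
p = 5499 (p = -117*(-5 - 42) = -117*(-47) = 5499)
1/(K + p) = 1/(-44192 + 5499) = 1/(-38693) = -1/38693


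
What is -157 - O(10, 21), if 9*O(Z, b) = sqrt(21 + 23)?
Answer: -157 - 2*sqrt(11)/9 ≈ -157.74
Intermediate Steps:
O(Z, b) = 2*sqrt(11)/9 (O(Z, b) = sqrt(21 + 23)/9 = sqrt(44)/9 = (2*sqrt(11))/9 = 2*sqrt(11)/9)
-157 - O(10, 21) = -157 - 2*sqrt(11)/9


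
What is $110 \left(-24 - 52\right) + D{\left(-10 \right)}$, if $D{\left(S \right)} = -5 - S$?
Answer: $-8355$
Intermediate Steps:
$110 \left(-24 - 52\right) + D{\left(-10 \right)} = 110 \left(-24 - 52\right) - -5 = 110 \left(-76\right) + \left(-5 + 10\right) = -8360 + 5 = -8355$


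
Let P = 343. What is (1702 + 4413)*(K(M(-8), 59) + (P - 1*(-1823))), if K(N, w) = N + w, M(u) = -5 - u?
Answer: 13624220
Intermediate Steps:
(1702 + 4413)*(K(M(-8), 59) + (P - 1*(-1823))) = (1702 + 4413)*(((-5 - 1*(-8)) + 59) + (343 - 1*(-1823))) = 6115*(((-5 + 8) + 59) + (343 + 1823)) = 6115*((3 + 59) + 2166) = 6115*(62 + 2166) = 6115*2228 = 13624220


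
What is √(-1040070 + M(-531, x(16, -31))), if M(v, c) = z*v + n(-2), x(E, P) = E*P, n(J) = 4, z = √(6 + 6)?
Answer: √(-1040066 - 1062*√3) ≈ 1020.7*I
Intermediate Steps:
z = 2*√3 (z = √12 = 2*√3 ≈ 3.4641)
M(v, c) = 4 + 2*v*√3 (M(v, c) = (2*√3)*v + 4 = 2*v*√3 + 4 = 4 + 2*v*√3)
√(-1040070 + M(-531, x(16, -31))) = √(-1040070 + (4 + 2*(-531)*√3)) = √(-1040070 + (4 - 1062*√3)) = √(-1040066 - 1062*√3)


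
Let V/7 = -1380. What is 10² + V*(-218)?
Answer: 2105980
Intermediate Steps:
V = -9660 (V = 7*(-1380) = -9660)
10² + V*(-218) = 10² - 9660*(-218) = 100 + 2105880 = 2105980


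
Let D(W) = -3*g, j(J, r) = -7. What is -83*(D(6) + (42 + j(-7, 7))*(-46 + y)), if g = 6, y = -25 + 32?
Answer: 114789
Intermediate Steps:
y = 7
D(W) = -18 (D(W) = -3*6 = -18)
-83*(D(6) + (42 + j(-7, 7))*(-46 + y)) = -83*(-18 + (42 - 7)*(-46 + 7)) = -83*(-18 + 35*(-39)) = -83*(-18 - 1365) = -83*(-1383) = 114789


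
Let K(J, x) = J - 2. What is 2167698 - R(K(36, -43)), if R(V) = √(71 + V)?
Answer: 2167698 - √105 ≈ 2.1677e+6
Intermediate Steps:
K(J, x) = -2 + J
2167698 - R(K(36, -43)) = 2167698 - √(71 + (-2 + 36)) = 2167698 - √(71 + 34) = 2167698 - √105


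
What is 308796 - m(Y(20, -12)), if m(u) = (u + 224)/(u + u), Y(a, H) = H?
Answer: 1852829/6 ≈ 3.0881e+5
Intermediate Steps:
m(u) = (224 + u)/(2*u) (m(u) = (224 + u)/((2*u)) = (224 + u)*(1/(2*u)) = (224 + u)/(2*u))
308796 - m(Y(20, -12)) = 308796 - (224 - 12)/(2*(-12)) = 308796 - (-1)*212/(2*12) = 308796 - 1*(-53/6) = 308796 + 53/6 = 1852829/6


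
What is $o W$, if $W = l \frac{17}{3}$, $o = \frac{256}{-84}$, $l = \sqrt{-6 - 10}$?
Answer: $- \frac{4352 i}{63} \approx - 69.079 i$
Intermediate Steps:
$l = 4 i$ ($l = \sqrt{-16} = 4 i \approx 4.0 i$)
$o = - \frac{64}{21}$ ($o = 256 \left(- \frac{1}{84}\right) = - \frac{64}{21} \approx -3.0476$)
$W = \frac{68 i}{3}$ ($W = 4 i \frac{17}{3} = \frac{68 i}{3} \approx 22.667 i$)
$o W = - \frac{64 \frac{68 i}{3}}{21} = - \frac{4352 i}{63}$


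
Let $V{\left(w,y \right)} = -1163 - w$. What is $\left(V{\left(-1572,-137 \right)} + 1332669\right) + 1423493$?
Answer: $2756571$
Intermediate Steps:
$\left(V{\left(-1572,-137 \right)} + 1332669\right) + 1423493 = \left(\left(-1163 - -1572\right) + 1332669\right) + 1423493 = \left(\left(-1163 + 1572\right) + 1332669\right) + 1423493 = \left(409 + 1332669\right) + 1423493 = 1333078 + 1423493 = 2756571$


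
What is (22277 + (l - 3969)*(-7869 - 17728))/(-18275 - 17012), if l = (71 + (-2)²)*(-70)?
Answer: -236001020/35287 ≈ -6688.0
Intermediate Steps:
l = -5250 (l = (71 + 4)*(-70) = 75*(-70) = -5250)
(22277 + (l - 3969)*(-7869 - 17728))/(-18275 - 17012) = (22277 + (-5250 - 3969)*(-7869 - 17728))/(-18275 - 17012) = (22277 - 9219*(-25597))/(-35287) = (22277 + 235978743)*(-1/35287) = 236001020*(-1/35287) = -236001020/35287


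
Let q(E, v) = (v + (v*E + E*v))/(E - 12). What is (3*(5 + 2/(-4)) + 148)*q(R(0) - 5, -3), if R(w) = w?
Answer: -513/2 ≈ -256.50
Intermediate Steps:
q(E, v) = (v + 2*E*v)/(-12 + E) (q(E, v) = (v + (E*v + E*v))/(-12 + E) = (v + 2*E*v)/(-12 + E))
(3*(5 + 2/(-4)) + 148)*q(R(0) - 5, -3) = (3*(5 + 2/(-4)) + 148)*(-3*(1 + 2*(0 - 5))/(-12 + (0 - 5))) = (3*(5 + 2*(-¼)) + 148)*(-3*(1 + 2*(-5))/(-12 - 5)) = (3*(5 - ½) + 148)*(-3*(1 - 10)/(-17)) = (3*(9/2) + 148)*(-3*(-1/17)*(-9)) = (27/2 + 148)*(-27/17) = (323/2)*(-27/17) = -513/2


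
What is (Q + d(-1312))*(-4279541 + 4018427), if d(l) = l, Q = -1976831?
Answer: 516520831302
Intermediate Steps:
(Q + d(-1312))*(-4279541 + 4018427) = (-1976831 - 1312)*(-4279541 + 4018427) = -1978143*(-261114) = 516520831302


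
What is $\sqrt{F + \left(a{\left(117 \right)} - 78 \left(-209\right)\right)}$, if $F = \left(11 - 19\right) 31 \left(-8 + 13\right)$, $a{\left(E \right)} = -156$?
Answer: $\sqrt{14906} \approx 122.09$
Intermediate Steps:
$F = -1240$ ($F = \left(11 - 19\right) 31 \cdot 5 = \left(-8\right) 31 \cdot 5 = \left(-248\right) 5 = -1240$)
$\sqrt{F + \left(a{\left(117 \right)} - 78 \left(-209\right)\right)} = \sqrt{-1240 - \left(156 + 78 \left(-209\right)\right)} = \sqrt{-1240 - -16146} = \sqrt{-1240 + \left(-156 + 16302\right)} = \sqrt{-1240 + 16146} = \sqrt{14906}$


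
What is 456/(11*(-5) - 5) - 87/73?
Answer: -3209/365 ≈ -8.7918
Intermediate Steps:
456/(11*(-5) - 5) - 87/73 = 456/(-55 - 5) - 87*1/73 = 456/(-60) - 87/73 = 456*(-1/60) - 87/73 = -38/5 - 87/73 = -3209/365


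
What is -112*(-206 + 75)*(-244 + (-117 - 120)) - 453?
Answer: -7057685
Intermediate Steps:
-112*(-206 + 75)*(-244 + (-117 - 120)) - 453 = -(-14672)*(-244 - 237) - 453 = -(-14672)*(-481) - 453 = -112*63011 - 453 = -7057232 - 453 = -7057685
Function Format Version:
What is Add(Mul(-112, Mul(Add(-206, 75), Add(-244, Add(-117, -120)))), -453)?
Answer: -7057685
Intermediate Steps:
Add(Mul(-112, Mul(Add(-206, 75), Add(-244, Add(-117, -120)))), -453) = Add(Mul(-112, Mul(-131, Add(-244, -237))), -453) = Add(Mul(-112, Mul(-131, -481)), -453) = Add(Mul(-112, 63011), -453) = Add(-7057232, -453) = -7057685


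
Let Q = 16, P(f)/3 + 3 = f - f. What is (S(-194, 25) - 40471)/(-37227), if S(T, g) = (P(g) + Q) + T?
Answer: 40658/37227 ≈ 1.0922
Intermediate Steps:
P(f) = -9 (P(f) = -9 + 3*(f - f) = -9 + 3*0 = -9 + 0 = -9)
S(T, g) = 7 + T (S(T, g) = (-9 + 16) + T = 7 + T)
(S(-194, 25) - 40471)/(-37227) = ((7 - 194) - 40471)/(-37227) = (-187 - 40471)*(-1/37227) = -40658*(-1/37227) = 40658/37227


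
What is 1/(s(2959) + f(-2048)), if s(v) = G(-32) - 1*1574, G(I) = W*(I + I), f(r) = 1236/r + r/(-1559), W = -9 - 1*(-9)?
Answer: -798208/1255812547 ≈ -0.00063561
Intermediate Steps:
W = 0 (W = -9 + 9 = 0)
f(r) = 1236/r - r/1559 (f(r) = 1236/r + r*(-1/1559) = 1236/r - r/1559)
G(I) = 0 (G(I) = 0*(I + I) = 0*(2*I) = 0)
s(v) = -1574 (s(v) = 0 - 1*1574 = 0 - 1574 = -1574)
1/(s(2959) + f(-2048)) = 1/(-1574 + (1236/(-2048) - 1/1559*(-2048))) = 1/(-1574 + (1236*(-1/2048) + 2048/1559)) = 1/(-1574 + (-309/512 + 2048/1559)) = 1/(-1574 + 566845/798208) = 1/(-1255812547/798208) = -798208/1255812547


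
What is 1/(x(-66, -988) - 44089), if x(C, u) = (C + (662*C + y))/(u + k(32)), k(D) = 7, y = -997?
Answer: -981/43206554 ≈ -2.2705e-5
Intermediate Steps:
x(C, u) = (-997 + 663*C)/(7 + u) (x(C, u) = (C + (662*C - 997))/(u + 7) = (C + (-997 + 662*C))/(7 + u) = (-997 + 663*C)/(7 + u))
1/(x(-66, -988) - 44089) = 1/((-997 + 663*(-66))/(7 - 988) - 44089) = 1/((-997 - 43758)/(-981) - 44089) = 1/(-1/981*(-44755) - 44089) = 1/(44755/981 - 44089) = 1/(-43206554/981) = -981/43206554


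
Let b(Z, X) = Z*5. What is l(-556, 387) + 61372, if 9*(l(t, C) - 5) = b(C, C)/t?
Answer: 34125397/556 ≈ 61377.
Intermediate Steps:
b(Z, X) = 5*Z
l(t, C) = 5 + 5*C/(9*t) (l(t, C) = 5 + ((5*C)/t)/9 = 5 + (5*C/t)/9 = 5 + 5*C/(9*t))
l(-556, 387) + 61372 = (5 + (5/9)*387/(-556)) + 61372 = (5 + (5/9)*387*(-1/556)) + 61372 = (5 - 215/556) + 61372 = 2565/556 + 61372 = 34125397/556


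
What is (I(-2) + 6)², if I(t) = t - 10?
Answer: 36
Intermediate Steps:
I(t) = -10 + t
(I(-2) + 6)² = ((-10 - 2) + 6)² = (-12 + 6)² = (-6)² = 36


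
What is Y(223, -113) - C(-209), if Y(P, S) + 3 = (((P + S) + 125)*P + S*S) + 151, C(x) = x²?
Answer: 21641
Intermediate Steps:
Y(P, S) = 148 + S² + P*(125 + P + S) (Y(P, S) = -3 + ((((P + S) + 125)*P + S*S) + 151) = -3 + (((125 + P + S)*P + S²) + 151) = -3 + ((P*(125 + P + S) + S²) + 151) = -3 + ((S² + P*(125 + P + S)) + 151) = -3 + (151 + S² + P*(125 + P + S)) = 148 + S² + P*(125 + P + S))
Y(223, -113) - C(-209) = (148 + 223² + (-113)² + 125*223 + 223*(-113)) - 1*(-209)² = (148 + 49729 + 12769 + 27875 - 25199) - 1*43681 = 65322 - 43681 = 21641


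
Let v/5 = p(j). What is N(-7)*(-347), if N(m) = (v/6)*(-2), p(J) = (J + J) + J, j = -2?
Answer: -3470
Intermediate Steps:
p(J) = 3*J (p(J) = 2*J + J = 3*J)
v = -30 (v = 5*(3*(-2)) = 5*(-6) = -30)
N(m) = 10 (N(m) = -30/6*(-2) = -30*⅙*(-2) = -5*(-2) = 10)
N(-7)*(-347) = 10*(-347) = -3470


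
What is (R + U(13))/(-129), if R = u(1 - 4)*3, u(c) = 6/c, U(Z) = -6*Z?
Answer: 28/43 ≈ 0.65116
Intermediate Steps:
R = -6 (R = (6/(1 - 4))*3 = (6/(-3))*3 = (6*(-⅓))*3 = -2*3 = -6)
(R + U(13))/(-129) = (-6 - 6*13)/(-129) = (-6 - 78)*(-1/129) = -84*(-1/129) = 28/43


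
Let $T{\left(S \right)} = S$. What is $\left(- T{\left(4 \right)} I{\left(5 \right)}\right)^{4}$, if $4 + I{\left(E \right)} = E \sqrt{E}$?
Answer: $7137536 - 2887680 \sqrt{5} \approx 6.8049 \cdot 10^{5}$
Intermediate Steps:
$I{\left(E \right)} = -4 + E^{\frac{3}{2}}$ ($I{\left(E \right)} = -4 + E \sqrt{E} = -4 + E^{\frac{3}{2}}$)
$\left(- T{\left(4 \right)} I{\left(5 \right)}\right)^{4} = \left(\left(-1\right) 4 \left(-4 + 5^{\frac{3}{2}}\right)\right)^{4} = \left(- 4 \left(-4 + 5 \sqrt{5}\right)\right)^{4} = \left(16 - 20 \sqrt{5}\right)^{4}$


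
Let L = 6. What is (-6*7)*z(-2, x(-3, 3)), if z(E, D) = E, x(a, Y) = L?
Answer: 84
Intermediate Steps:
x(a, Y) = 6
(-6*7)*z(-2, x(-3, 3)) = -6*7*(-2) = -42*(-2) = 84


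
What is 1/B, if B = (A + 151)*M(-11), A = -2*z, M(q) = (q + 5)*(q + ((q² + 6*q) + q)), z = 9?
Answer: -1/26334 ≈ -3.7974e-5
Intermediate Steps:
M(q) = (5 + q)*(q² + 8*q) (M(q) = (5 + q)*(q + (q² + 7*q)) = (5 + q)*(q² + 8*q))
A = -18 (A = -2*9 = -18)
B = -26334 (B = (-18 + 151)*(-11*(40 + (-11)² + 13*(-11))) = 133*(-11*(40 + 121 - 143)) = 133*(-11*18) = 133*(-198) = -26334)
1/B = 1/(-26334) = -1/26334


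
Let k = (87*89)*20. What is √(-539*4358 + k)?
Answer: I*√2194102 ≈ 1481.3*I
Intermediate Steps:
k = 154860 (k = 7743*20 = 154860)
√(-539*4358 + k) = √(-539*4358 + 154860) = √(-2348962 + 154860) = √(-2194102) = I*√2194102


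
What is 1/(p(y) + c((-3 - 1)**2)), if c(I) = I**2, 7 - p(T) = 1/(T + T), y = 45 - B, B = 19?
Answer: 52/13675 ≈ 0.0038026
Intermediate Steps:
y = 26 (y = 45 - 1*19 = 45 - 19 = 26)
p(T) = 7 - 1/(2*T) (p(T) = 7 - 1/(T + T) = 7 - 1/(2*T))
1/(p(y) + c((-3 - 1)**2)) = 1/((7 - 1/2/26) + ((-3 - 1)**2)**2) = 1/((7 - 1/2*1/26) + ((-4)**2)**2) = 1/((7 - 1/52) + 16**2) = 1/(363/52 + 256) = 1/(13675/52) = 52/13675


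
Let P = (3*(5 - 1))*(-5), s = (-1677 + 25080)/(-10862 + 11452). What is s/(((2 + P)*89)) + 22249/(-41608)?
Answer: -592541909/1092418040 ≈ -0.54241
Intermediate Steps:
s = 23403/590 ≈ 39.666
P = -60 (P = (3*4)*(-5) = 12*(-5) = -60)
s/(((2 + P)*89)) + 22249/(-41608) = 23403/(590*(((2 - 60)*89))) + 22249/(-41608) = 23403/(590*((-58*89))) + 22249*(-1/41608) = (23403/590)/(-5162) - 22249/41608 = (23403/590)*(-1/5162) - 22249/41608 = -807/105020 - 22249/41608 = -592541909/1092418040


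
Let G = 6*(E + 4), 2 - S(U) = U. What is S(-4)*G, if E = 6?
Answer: 360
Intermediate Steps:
S(U) = 2 - U
G = 60 (G = 6*(6 + 4) = 6*10 = 60)
S(-4)*G = (2 - 1*(-4))*60 = (2 + 4)*60 = 6*60 = 360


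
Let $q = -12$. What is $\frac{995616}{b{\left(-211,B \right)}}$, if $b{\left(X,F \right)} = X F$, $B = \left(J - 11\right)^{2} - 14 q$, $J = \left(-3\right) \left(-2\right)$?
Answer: $- \frac{995616}{40723} \approx -24.448$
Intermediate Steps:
$J = 6$
$B = 193$ ($B = \left(6 - 11\right)^{2} - -168 = \left(-5\right)^{2} + 168 = 25 + 168 = 193$)
$b{\left(X,F \right)} = F X$
$\frac{995616}{b{\left(-211,B \right)}} = \frac{995616}{193 \left(-211\right)} = \frac{995616}{-40723} = 995616 \left(- \frac{1}{40723}\right) = - \frac{995616}{40723}$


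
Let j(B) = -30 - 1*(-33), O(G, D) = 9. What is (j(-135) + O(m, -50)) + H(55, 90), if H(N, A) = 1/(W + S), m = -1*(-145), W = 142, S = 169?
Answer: 3733/311 ≈ 12.003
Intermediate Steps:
m = 145
j(B) = 3 (j(B) = -30 + 33 = 3)
H(N, A) = 1/311 (H(N, A) = 1/(142 + 169) = 1/311)
(j(-135) + O(m, -50)) + H(55, 90) = (3 + 9) + 1/311 = 12 + 1/311 = 3733/311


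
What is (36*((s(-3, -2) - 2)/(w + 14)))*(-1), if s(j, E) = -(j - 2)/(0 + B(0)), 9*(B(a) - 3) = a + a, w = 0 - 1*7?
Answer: 12/7 ≈ 1.7143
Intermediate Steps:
w = -7 (w = 0 - 7 = -7)
B(a) = 3 + 2*a/9 (B(a) = 3 + (a + a)/9 = 3 + (2*a)/9 = 3 + 2*a/9)
s(j, E) = 2/3 - j/3 (s(j, E) = -(j - 2)/(0 + (3 + (2/9)*0)) = -(-2 + j)/(0 + (3 + 0)) = -(-2 + j)/(0 + 3) = -(-2 + j)/3 = -(-2/3 + j/3) = 2/3 - j/3)
(36*((s(-3, -2) - 2)/(w + 14)))*(-1) = (36*(((2/3 - 1/3*(-3)) - 2)/(-7 + 14)))*(-1) = (36*(((2/3 + 1) - 2)/7))*(-1) = (36*((5/3 - 2)*(1/7)))*(-1) = (36*(-1/3*1/7))*(-1) = (36*(-1/21))*(-1) = -12/7*(-1) = 12/7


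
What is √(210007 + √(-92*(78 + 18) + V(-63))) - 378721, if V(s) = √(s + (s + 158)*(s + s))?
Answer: -378721 + √(210007 + √3*√(-2944 + I*√1337)) ≈ -3.7826e+5 + 0.10254*I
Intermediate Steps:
V(s) = √(s + 2*s*(158 + s)) (V(s) = √(s + (158 + s)*(2*s)) = √(s + 2*s*(158 + s)))
√(210007 + √(-92*(78 + 18) + V(-63))) - 378721 = √(210007 + √(-92*(78 + 18) + √(-63*(317 + 2*(-63))))) - 378721 = √(210007 + √(-92*96 + √(-63*(317 - 126)))) - 378721 = √(210007 + √(-8832 + √(-63*191))) - 378721 = √(210007 + √(-8832 + √(-12033))) - 378721 = √(210007 + √(-8832 + 3*I*√1337)) - 378721 = -378721 + √(210007 + √(-8832 + 3*I*√1337))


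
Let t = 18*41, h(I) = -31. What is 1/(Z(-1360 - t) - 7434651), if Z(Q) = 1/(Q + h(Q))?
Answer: -2129/15828371980 ≈ -1.3451e-7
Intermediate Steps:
t = 738
Z(Q) = 1/(-31 + Q) (Z(Q) = 1/(Q - 31) = 1/(-31 + Q))
1/(Z(-1360 - t) - 7434651) = 1/(1/(-31 + (-1360 - 1*738)) - 7434651) = 1/(1/(-31 + (-1360 - 738)) - 7434651) = 1/(1/(-31 - 2098) - 7434651) = 1/(1/(-2129) - 7434651) = 1/(-1/2129 - 7434651) = 1/(-15828371980/2129) = -2129/15828371980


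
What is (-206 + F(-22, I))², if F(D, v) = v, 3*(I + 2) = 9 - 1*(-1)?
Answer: 376996/9 ≈ 41888.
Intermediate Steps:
I = 4/3 (I = -2 + (9 - 1*(-1))/3 = -2 + (9 + 1)/3 = -2 + (⅓)*10 = -2 + 10/3 = 4/3 ≈ 1.3333)
(-206 + F(-22, I))² = (-206 + 4/3)² = (-614/3)² = 376996/9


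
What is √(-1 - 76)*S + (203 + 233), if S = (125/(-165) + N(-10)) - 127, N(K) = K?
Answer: 436 - 4546*I*√77/33 ≈ 436.0 - 1208.8*I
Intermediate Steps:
S = -4546/33 (S = (125/(-165) - 10) - 127 = (125*(-1/165) - 10) - 127 = (-25/33 - 10) - 127 = -355/33 - 127 = -4546/33 ≈ -137.76)
√(-1 - 76)*S + (203 + 233) = √(-1 - 76)*(-4546/33) + (203 + 233) = √(-77)*(-4546/33) + 436 = (I*√77)*(-4546/33) + 436 = -4546*I*√77/33 + 436 = 436 - 4546*I*√77/33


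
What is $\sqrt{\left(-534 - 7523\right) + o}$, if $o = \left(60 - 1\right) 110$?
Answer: $i \sqrt{1567} \approx 39.585 i$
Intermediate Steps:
$o = 6490$ ($o = 59 \cdot 110 = 6490$)
$\sqrt{\left(-534 - 7523\right) + o} = \sqrt{\left(-534 - 7523\right) + 6490} = \sqrt{-8057 + 6490} = \sqrt{-1567} = i \sqrt{1567}$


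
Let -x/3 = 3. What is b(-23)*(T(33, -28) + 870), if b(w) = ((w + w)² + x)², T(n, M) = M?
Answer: 3738016058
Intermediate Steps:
x = -9 (x = -3*3 = -9)
b(w) = (-9 + 4*w²)² (b(w) = ((w + w)² - 9)² = ((2*w)² - 9)² = (4*w² - 9)² = (-9 + 4*w²)²)
b(-23)*(T(33, -28) + 870) = (-9 + 4*(-23)²)²*(-28 + 870) = (-9 + 4*529)²*842 = (-9 + 2116)²*842 = 2107²*842 = 4439449*842 = 3738016058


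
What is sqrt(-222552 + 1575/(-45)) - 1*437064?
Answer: -437064 + I*sqrt(222587) ≈ -4.3706e+5 + 471.79*I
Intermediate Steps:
sqrt(-222552 + 1575/(-45)) - 1*437064 = sqrt(-222552 - 1/45*1575) - 437064 = sqrt(-222552 - 35) - 437064 = sqrt(-222587) - 437064 = I*sqrt(222587) - 437064 = -437064 + I*sqrt(222587)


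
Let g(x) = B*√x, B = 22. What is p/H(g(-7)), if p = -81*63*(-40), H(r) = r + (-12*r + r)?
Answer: 1458*I*√7/11 ≈ 350.68*I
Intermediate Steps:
g(x) = 22*√x
H(r) = -10*r (H(r) = r - 11*r = -10*r)
p = 204120 (p = -5103*(-40) = 204120)
p/H(g(-7)) = 204120/((-220*√(-7))) = 204120/((-220*I*√7)) = 204120*(I*√7/1540) = 1458*I*√7/11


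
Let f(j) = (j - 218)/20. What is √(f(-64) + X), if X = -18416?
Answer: I*√1843010/10 ≈ 135.76*I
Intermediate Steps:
f(j) = -109/10 + j/20 (f(j) = (-218 + j)*(1/20) = -109/10 + j/20)
√(f(-64) + X) = √((-109/10 + (1/20)*(-64)) - 18416) = √((-109/10 - 16/5) - 18416) = √(-141/10 - 18416) = √(-184301/10) = I*√1843010/10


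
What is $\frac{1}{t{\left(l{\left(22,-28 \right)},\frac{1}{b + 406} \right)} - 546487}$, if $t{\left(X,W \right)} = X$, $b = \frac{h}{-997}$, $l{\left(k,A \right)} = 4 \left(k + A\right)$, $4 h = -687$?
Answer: $- \frac{1}{546511} \approx -1.8298 \cdot 10^{-6}$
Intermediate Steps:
$h = - \frac{687}{4}$ ($h = \frac{1}{4} \left(-687\right) = - \frac{687}{4} \approx -171.75$)
$l{\left(k,A \right)} = 4 A + 4 k$ ($l{\left(k,A \right)} = 4 \left(A + k\right) = 4 A + 4 k$)
$b = \frac{687}{3988}$ ($b = - \frac{687}{4 \left(-997\right)} = \left(- \frac{687}{4}\right) \left(- \frac{1}{997}\right) = \frac{687}{3988} \approx 0.17227$)
$\frac{1}{t{\left(l{\left(22,-28 \right)},\frac{1}{b + 406} \right)} - 546487} = \frac{1}{\left(4 \left(-28\right) + 4 \cdot 22\right) - 546487} = \frac{1}{\left(-112 + 88\right) - 546487} = \frac{1}{-24 - 546487} = \frac{1}{-546511} = - \frac{1}{546511}$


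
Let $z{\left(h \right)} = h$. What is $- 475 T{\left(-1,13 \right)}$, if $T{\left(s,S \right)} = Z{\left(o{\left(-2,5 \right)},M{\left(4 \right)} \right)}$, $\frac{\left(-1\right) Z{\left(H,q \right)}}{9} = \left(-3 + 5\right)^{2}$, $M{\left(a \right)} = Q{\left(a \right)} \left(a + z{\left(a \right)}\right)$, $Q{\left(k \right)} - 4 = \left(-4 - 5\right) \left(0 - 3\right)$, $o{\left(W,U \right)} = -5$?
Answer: $17100$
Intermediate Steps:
$Q{\left(k \right)} = 31$ ($Q{\left(k \right)} = 4 + \left(-4 - 5\right) \left(0 - 3\right) = 4 - -27 = 4 + 27 = 31$)
$M{\left(a \right)} = 62 a$ ($M{\left(a \right)} = 31 \left(a + a\right) = 31 \cdot 2 a = 62 a$)
$Z{\left(H,q \right)} = -36$ ($Z{\left(H,q \right)} = - 9 \left(-3 + 5\right)^{2} = - 9 \cdot 2^{2} = \left(-9\right) 4 = -36$)
$T{\left(s,S \right)} = -36$
$- 475 T{\left(-1,13 \right)} = \left(-475\right) \left(-36\right) = 17100$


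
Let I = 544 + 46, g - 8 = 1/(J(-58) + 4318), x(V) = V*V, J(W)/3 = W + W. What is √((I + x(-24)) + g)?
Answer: √18503300570/3970 ≈ 34.264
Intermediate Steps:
J(W) = 6*W (J(W) = 3*(W + W) = 3*(2*W) = 6*W)
x(V) = V²
g = 31761/3970 (g = 8 + 1/(6*(-58) + 4318) = 8 + 1/(-348 + 4318) = 8 + 1/3970 = 31761/3970 ≈ 8.0002)
I = 590
√((I + x(-24)) + g) = √((590 + (-24)²) + 31761/3970) = √((590 + 576) + 31761/3970) = √(1166 + 31761/3970) = √(4660781/3970) = √18503300570/3970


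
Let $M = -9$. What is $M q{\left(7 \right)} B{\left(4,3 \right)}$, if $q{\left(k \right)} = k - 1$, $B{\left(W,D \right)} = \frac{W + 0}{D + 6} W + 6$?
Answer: $-420$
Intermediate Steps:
$B{\left(W,D \right)} = 6 + \frac{W^{2}}{6 + D}$ ($B{\left(W,D \right)} = \frac{W}{6 + D} W + 6 = \frac{W^{2}}{6 + D} + 6 = 6 + \frac{W^{2}}{6 + D}$)
$q{\left(k \right)} = -1 + k$ ($q{\left(k \right)} = k - 1 = -1 + k$)
$M q{\left(7 \right)} B{\left(4,3 \right)} = - 9 \left(-1 + 7\right) \frac{36 + 4^{2} + 6 \cdot 3}{6 + 3} = \left(-9\right) 6 \frac{36 + 16 + 18}{9} = - 54 \cdot \frac{1}{9} \cdot 70 = \left(-54\right) \frac{70}{9} = -420$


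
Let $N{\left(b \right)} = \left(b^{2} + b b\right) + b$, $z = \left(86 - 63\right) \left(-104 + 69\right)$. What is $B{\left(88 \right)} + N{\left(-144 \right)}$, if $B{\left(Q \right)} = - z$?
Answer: $42133$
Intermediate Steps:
$z = -805$ ($z = 23 \left(-35\right) = -805$)
$B{\left(Q \right)} = 805$ ($B{\left(Q \right)} = \left(-1\right) \left(-805\right) = 805$)
$N{\left(b \right)} = b + 2 b^{2}$ ($N{\left(b \right)} = \left(b^{2} + b^{2}\right) + b = 2 b^{2} + b = b + 2 b^{2}$)
$B{\left(88 \right)} + N{\left(-144 \right)} = 805 - 144 \left(1 + 2 \left(-144\right)\right) = 805 - 144 \left(1 - 288\right) = 805 - -41328 = 805 + 41328 = 42133$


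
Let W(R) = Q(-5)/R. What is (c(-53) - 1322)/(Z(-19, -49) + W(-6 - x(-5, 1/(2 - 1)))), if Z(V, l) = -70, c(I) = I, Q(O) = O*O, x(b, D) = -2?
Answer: 1100/61 ≈ 18.033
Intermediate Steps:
Q(O) = O²
W(R) = 25/R (W(R) = (-5)²/R = 25/R)
(c(-53) - 1322)/(Z(-19, -49) + W(-6 - x(-5, 1/(2 - 1)))) = (-53 - 1322)/(-70 + 25/(-6 - 1*(-2))) = -1375/(-70 + 25/(-6 + 2)) = -1375/(-70 + 25/(-4)) = -1375/(-70 + 25*(-¼)) = -1375/(-70 - 25/4) = -1375/(-305/4) = -1375*(-4/305) = 1100/61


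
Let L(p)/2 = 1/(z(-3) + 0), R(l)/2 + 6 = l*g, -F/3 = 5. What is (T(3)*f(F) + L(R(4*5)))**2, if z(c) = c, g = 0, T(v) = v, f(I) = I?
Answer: 18769/9 ≈ 2085.4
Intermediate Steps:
F = -15 (F = -3*5 = -15)
R(l) = -12 (R(l) = -12 + 2*(l*0) = -12 + 2*0 = -12 + 0 = -12)
L(p) = -2/3 (L(p) = 2/(-3 + 0) = 2/(-3) = 2*(-1/3) = -2/3)
(T(3)*f(F) + L(R(4*5)))**2 = (3*(-15) - 2/3)**2 = (-45 - 2/3)**2 = (-137/3)**2 = 18769/9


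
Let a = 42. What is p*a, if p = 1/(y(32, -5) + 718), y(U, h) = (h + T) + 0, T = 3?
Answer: 21/358 ≈ 0.058659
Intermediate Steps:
y(U, h) = 3 + h (y(U, h) = (h + 3) + 0 = (3 + h) + 0 = 3 + h)
p = 1/716 (p = 1/((3 - 5) + 718) = 1/(-2 + 718) = 1/716 ≈ 0.0013966)
p*a = (1/716)*42 = 21/358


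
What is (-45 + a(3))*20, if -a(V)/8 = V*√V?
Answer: -900 - 480*√3 ≈ -1731.4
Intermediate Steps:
a(V) = -8*V^(3/2) (a(V) = -8*V*√V = -8*V^(3/2))
(-45 + a(3))*20 = (-45 - 24*√3)*20 = -900 - 480*√3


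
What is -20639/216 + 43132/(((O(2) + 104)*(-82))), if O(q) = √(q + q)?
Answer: -1150675/11448 ≈ -100.51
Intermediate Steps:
O(q) = √2*√q (O(q) = √(2*q) = √2*√q)
-20639/216 + 43132/(((O(2) + 104)*(-82))) = -20639/216 + 43132/(((√2*√2 + 104)*(-82))) = -20639*1/216 + 43132/(((2 + 104)*(-82))) = -20639/216 + 43132/((106*(-82))) = -20639/216 + 43132/(-8692) = -20639/216 + 43132*(-1/8692) = -20639/216 - 263/53 = -1150675/11448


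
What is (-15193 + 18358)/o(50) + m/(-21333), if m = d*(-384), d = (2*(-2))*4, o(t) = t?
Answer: 4480783/71110 ≈ 63.012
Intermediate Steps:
d = -16 (d = -4*4 = -16)
m = 6144 (m = -16*(-384) = 6144)
(-15193 + 18358)/o(50) + m/(-21333) = (-15193 + 18358)/50 + 6144/(-21333) = 3165*(1/50) + 6144*(-1/21333) = 633/10 - 2048/7111 = 4480783/71110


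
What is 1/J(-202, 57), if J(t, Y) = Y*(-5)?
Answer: -1/285 ≈ -0.0035088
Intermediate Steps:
J(t, Y) = -5*Y
1/J(-202, 57) = 1/(-5*57) = 1/(-285) = -1/285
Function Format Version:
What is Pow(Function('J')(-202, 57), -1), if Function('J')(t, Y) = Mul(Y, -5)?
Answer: Rational(-1, 285) ≈ -0.0035088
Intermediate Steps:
Function('J')(t, Y) = Mul(-5, Y)
Pow(Function('J')(-202, 57), -1) = Pow(Mul(-5, 57), -1) = Pow(-285, -1) = Rational(-1, 285)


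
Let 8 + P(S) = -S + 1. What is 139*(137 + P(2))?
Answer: 17792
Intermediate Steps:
P(S) = -7 - S (P(S) = -8 + (-S + 1) = -8 + (1 - S) = -7 - S)
139*(137 + P(2)) = 139*(137 + (-7 - 1*2)) = 139*(137 + (-7 - 2)) = 139*(137 - 9) = 139*128 = 17792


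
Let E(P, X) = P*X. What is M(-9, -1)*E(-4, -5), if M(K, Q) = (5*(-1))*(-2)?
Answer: 200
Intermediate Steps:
M(K, Q) = 10 (M(K, Q) = -5*(-2) = 10)
M(-9, -1)*E(-4, -5) = 10*(-4*(-5)) = 10*20 = 200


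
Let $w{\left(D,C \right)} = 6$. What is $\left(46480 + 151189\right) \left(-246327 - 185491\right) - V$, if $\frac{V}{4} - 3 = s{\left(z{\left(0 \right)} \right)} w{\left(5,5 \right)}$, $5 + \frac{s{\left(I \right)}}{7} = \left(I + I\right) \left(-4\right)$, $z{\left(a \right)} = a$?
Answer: $-85357031414$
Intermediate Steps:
$s{\left(I \right)} = -35 - 56 I$ ($s{\left(I \right)} = -35 + 7 \left(I + I\right) \left(-4\right) = -35 + 7 \cdot 2 I \left(-4\right) = -35 + 7 \left(- 8 I\right) = -35 - 56 I$)
$V = -828$ ($V = 12 + 4 \left(-35 - 0\right) 6 = 12 + 4 \left(-35 + 0\right) 6 = 12 + 4 \left(\left(-35\right) 6\right) = 12 + 4 \left(-210\right) = 12 - 840 = -828$)
$\left(46480 + 151189\right) \left(-246327 - 185491\right) - V = \left(46480 + 151189\right) \left(-246327 - 185491\right) - -828 = 197669 \left(-246327 - 185491\right) + 828 = 197669 \left(-431818\right) + 828 = -85357032242 + 828 = -85357031414$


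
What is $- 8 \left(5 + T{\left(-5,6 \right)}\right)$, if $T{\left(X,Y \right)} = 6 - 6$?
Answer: $-40$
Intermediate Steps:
$T{\left(X,Y \right)} = 0$ ($T{\left(X,Y \right)} = 6 - 6 = 0$)
$- 8 \left(5 + T{\left(-5,6 \right)}\right) = - 8 \left(5 + 0\right) = \left(-8\right) 5 = -40$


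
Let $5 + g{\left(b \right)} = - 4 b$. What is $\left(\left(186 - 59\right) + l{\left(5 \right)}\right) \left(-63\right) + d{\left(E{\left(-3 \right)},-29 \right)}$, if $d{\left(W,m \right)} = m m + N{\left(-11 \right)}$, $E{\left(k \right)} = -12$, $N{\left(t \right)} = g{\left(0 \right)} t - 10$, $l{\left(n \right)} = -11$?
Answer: $-6422$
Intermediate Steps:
$g{\left(b \right)} = -5 - 4 b$
$N{\left(t \right)} = -10 - 5 t$ ($N{\left(t \right)} = \left(-5 - 0\right) t - 10 = \left(-5 + 0\right) t - 10 = - 5 t - 10 = -10 - 5 t$)
$d{\left(W,m \right)} = 45 + m^{2}$ ($d{\left(W,m \right)} = m m - -45 = m^{2} + \left(-10 + 55\right) = m^{2} + 45 = 45 + m^{2}$)
$\left(\left(186 - 59\right) + l{\left(5 \right)}\right) \left(-63\right) + d{\left(E{\left(-3 \right)},-29 \right)} = \left(\left(186 - 59\right) - 11\right) \left(-63\right) + \left(45 + \left(-29\right)^{2}\right) = \left(127 - 11\right) \left(-63\right) + \left(45 + 841\right) = 116 \left(-63\right) + 886 = -7308 + 886 = -6422$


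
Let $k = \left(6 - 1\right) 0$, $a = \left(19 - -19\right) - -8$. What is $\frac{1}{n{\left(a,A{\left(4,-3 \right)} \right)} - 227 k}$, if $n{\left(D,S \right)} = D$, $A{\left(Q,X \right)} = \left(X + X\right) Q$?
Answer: $\frac{1}{46} \approx 0.021739$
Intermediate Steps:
$A{\left(Q,X \right)} = 2 Q X$ ($A{\left(Q,X \right)} = 2 X Q = 2 Q X$)
$a = 46$ ($a = \left(19 + 19\right) + 8 = 38 + 8 = 46$)
$k = 0$ ($k = 5 \cdot 0 = 0$)
$\frac{1}{n{\left(a,A{\left(4,-3 \right)} \right)} - 227 k} = \frac{1}{46 - 0} = \frac{1}{46 + 0} = \frac{1}{46}$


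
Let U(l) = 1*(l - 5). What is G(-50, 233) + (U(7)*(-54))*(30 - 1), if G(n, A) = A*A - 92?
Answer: 51065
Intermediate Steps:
G(n, A) = -92 + A² (G(n, A) = A² - 92 = -92 + A²)
U(l) = -5 + l (U(l) = 1*(-5 + l) = -5 + l)
G(-50, 233) + (U(7)*(-54))*(30 - 1) = (-92 + 233²) + ((-5 + 7)*(-54))*(30 - 1) = (-92 + 54289) + (2*(-54))*29 = 54197 - 108*29 = 54197 - 3132 = 51065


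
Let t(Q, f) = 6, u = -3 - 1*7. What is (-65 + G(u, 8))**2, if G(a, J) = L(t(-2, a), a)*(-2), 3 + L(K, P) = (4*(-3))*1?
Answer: 1225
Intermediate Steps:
u = -10 (u = -3 - 7 = -10)
L(K, P) = -15 (L(K, P) = -3 + (4*(-3))*1 = -3 - 12*1 = -3 - 12 = -15)
G(a, J) = 30 (G(a, J) = -15*(-2) = 30)
(-65 + G(u, 8))**2 = (-65 + 30)**2 = (-35)**2 = 1225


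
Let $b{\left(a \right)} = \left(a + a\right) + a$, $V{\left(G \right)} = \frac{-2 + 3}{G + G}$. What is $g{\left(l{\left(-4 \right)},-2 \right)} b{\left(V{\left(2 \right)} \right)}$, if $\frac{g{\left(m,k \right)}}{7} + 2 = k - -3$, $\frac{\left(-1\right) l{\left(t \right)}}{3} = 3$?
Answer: $- \frac{21}{4} \approx -5.25$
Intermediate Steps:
$l{\left(t \right)} = -9$ ($l{\left(t \right)} = \left(-3\right) 3 = -9$)
$V{\left(G \right)} = \frac{1}{2 G}$ ($V{\left(G \right)} = 1 \frac{1}{2 G} = \frac{1}{2 G}$)
$b{\left(a \right)} = 3 a$ ($b{\left(a \right)} = 2 a + a = 3 a$)
$g{\left(m,k \right)} = 7 + 7 k$ ($g{\left(m,k \right)} = -14 + 7 \left(k - -3\right) = -14 + 7 \left(k + 3\right) = -14 + 7 \left(3 + k\right) = -14 + \left(21 + 7 k\right) = 7 + 7 k$)
$g{\left(l{\left(-4 \right)},-2 \right)} b{\left(V{\left(2 \right)} \right)} = \left(7 + 7 \left(-2\right)\right) 3 \frac{1}{2 \cdot 2} = \left(7 - 14\right) 3 \cdot \frac{1}{2} \cdot \frac{1}{2} = - 7 \cdot 3 \cdot \frac{1}{4} = \left(-7\right) \frac{3}{4} = - \frac{21}{4}$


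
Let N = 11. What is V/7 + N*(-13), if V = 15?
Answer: -986/7 ≈ -140.86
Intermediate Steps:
V/7 + N*(-13) = 15/7 + 11*(-13) = 15*(⅐) - 143 = 15/7 - 143 = -986/7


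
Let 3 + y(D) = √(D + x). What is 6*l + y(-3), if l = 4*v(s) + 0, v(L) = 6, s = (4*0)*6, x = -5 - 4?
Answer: 141 + 2*I*√3 ≈ 141.0 + 3.4641*I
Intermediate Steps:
x = -9
y(D) = -3 + √(-9 + D) (y(D) = -3 + √(D - 9) = -3 + √(-9 + D))
s = 0 (s = 0*6 = 0)
l = 24 (l = 4*6 + 0 = 24 + 0 = 24)
6*l + y(-3) = 6*24 + (-3 + √(-9 - 3)) = 144 + (-3 + √(-12)) = 144 + (-3 + 2*I*√3) = 141 + 2*I*√3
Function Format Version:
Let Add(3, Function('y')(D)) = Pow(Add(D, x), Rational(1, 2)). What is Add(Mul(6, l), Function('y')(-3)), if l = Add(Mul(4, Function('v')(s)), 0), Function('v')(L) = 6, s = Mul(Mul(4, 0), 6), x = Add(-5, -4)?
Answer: Add(141, Mul(2, I, Pow(3, Rational(1, 2)))) ≈ Add(141.00, Mul(3.4641, I))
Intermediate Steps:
x = -9
Function('y')(D) = Add(-3, Pow(Add(-9, D), Rational(1, 2))) (Function('y')(D) = Add(-3, Pow(Add(D, -9), Rational(1, 2))) = Add(-3, Pow(Add(-9, D), Rational(1, 2))))
s = 0 (s = Mul(0, 6) = 0)
l = 24 (l = Add(Mul(4, 6), 0) = Add(24, 0) = 24)
Add(Mul(6, l), Function('y')(-3)) = Add(Mul(6, 24), Add(-3, Pow(Add(-9, -3), Rational(1, 2)))) = Add(144, Add(-3, Pow(-12, Rational(1, 2)))) = Add(144, Add(-3, Mul(2, I, Pow(3, Rational(1, 2))))) = Add(141, Mul(2, I, Pow(3, Rational(1, 2))))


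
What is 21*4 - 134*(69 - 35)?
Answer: -4472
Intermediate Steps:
21*4 - 134*(69 - 35) = 84 - 134*34 = 84 - 4556 = -4472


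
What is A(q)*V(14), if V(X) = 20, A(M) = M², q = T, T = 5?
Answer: 500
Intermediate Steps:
q = 5
A(q)*V(14) = 5²*20 = 25*20 = 500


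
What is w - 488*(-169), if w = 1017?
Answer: 83489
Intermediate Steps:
w - 488*(-169) = 1017 - 488*(-169) = 1017 + 82472 = 83489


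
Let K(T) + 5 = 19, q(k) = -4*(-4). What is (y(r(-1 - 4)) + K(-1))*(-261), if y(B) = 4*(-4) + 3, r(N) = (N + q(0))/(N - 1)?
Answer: -261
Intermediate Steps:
q(k) = 16
r(N) = (16 + N)/(-1 + N) (r(N) = (N + 16)/(N - 1) = (16 + N)/(-1 + N))
K(T) = 14 (K(T) = -5 + 19 = 14)
y(B) = -13 (y(B) = -16 + 3 = -13)
(y(r(-1 - 4)) + K(-1))*(-261) = (-13 + 14)*(-261) = 1*(-261) = -261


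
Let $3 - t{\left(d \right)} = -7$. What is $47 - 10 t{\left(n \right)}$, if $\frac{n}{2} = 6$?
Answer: $-53$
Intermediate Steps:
$n = 12$ ($n = 2 \cdot 6 = 12$)
$t{\left(d \right)} = 10$ ($t{\left(d \right)} = 3 - -7 = 3 + 7 = 10$)
$47 - 10 t{\left(n \right)} = 47 - 100 = -53$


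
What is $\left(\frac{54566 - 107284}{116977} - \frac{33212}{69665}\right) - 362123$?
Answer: $- \frac{2951021288782309}{8149202705} \approx -3.6212 \cdot 10^{5}$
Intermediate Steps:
$\left(\frac{54566 - 107284}{116977} - \frac{33212}{69665}\right) - 362123 = \left(\left(-52718\right) \frac{1}{116977} - \frac{33212}{69665}\right) - 362123 = \left(- \frac{52718}{116977} - \frac{33212}{69665}\right) - 362123 = - \frac{7557639594}{8149202705} - 362123 = - \frac{2951021288782309}{8149202705}$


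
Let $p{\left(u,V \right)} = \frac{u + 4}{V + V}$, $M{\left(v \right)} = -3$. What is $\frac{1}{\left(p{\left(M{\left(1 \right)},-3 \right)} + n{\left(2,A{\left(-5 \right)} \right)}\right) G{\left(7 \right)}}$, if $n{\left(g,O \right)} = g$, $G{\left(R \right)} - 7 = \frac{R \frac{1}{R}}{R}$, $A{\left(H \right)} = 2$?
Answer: $\frac{21}{275} \approx 0.076364$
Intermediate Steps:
$G{\left(R \right)} = 7 + \frac{1}{R}$ ($G{\left(R \right)} = 7 + \frac{R \frac{1}{R}}{R} = 7 + 1 \frac{1}{R} = 7 + \frac{1}{R}$)
$p{\left(u,V \right)} = \frac{4 + u}{2 V}$
$\frac{1}{\left(p{\left(M{\left(1 \right)},-3 \right)} + n{\left(2,A{\left(-5 \right)} \right)}\right) G{\left(7 \right)}} = \frac{1}{\left(\frac{4 - 3}{2 \left(-3\right)} + 2\right) \left(7 + \frac{1}{7}\right)} = \frac{1}{\left(\frac{1}{2} \left(- \frac{1}{3}\right) 1 + 2\right) \left(7 + \frac{1}{7}\right)} = \frac{1}{\left(- \frac{1}{6} + 2\right) \frac{50}{7}} = \frac{1}{\frac{11}{6} \cdot \frac{50}{7}} = \frac{1}{\frac{275}{21}} = \frac{21}{275}$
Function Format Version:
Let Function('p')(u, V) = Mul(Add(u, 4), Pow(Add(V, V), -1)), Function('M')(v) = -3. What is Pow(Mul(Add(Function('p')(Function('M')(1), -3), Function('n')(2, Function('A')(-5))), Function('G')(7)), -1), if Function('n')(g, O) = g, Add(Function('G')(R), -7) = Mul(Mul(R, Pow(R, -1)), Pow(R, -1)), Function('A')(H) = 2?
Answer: Rational(21, 275) ≈ 0.076364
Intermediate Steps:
Function('G')(R) = Add(7, Pow(R, -1)) (Function('G')(R) = Add(7, Mul(Mul(R, Pow(R, -1)), Pow(R, -1))) = Add(7, Mul(1, Pow(R, -1))) = Add(7, Pow(R, -1)))
Function('p')(u, V) = Mul(Rational(1, 2), Pow(V, -1), Add(4, u)) (Function('p')(u, V) = Mul(Add(4, u), Pow(Mul(2, V), -1)) = Mul(Add(4, u), Mul(Rational(1, 2), Pow(V, -1))) = Mul(Rational(1, 2), Pow(V, -1), Add(4, u)))
Pow(Mul(Add(Function('p')(Function('M')(1), -3), Function('n')(2, Function('A')(-5))), Function('G')(7)), -1) = Pow(Mul(Add(Mul(Rational(1, 2), Pow(-3, -1), Add(4, -3)), 2), Add(7, Pow(7, -1))), -1) = Pow(Mul(Add(Mul(Rational(1, 2), Rational(-1, 3), 1), 2), Add(7, Rational(1, 7))), -1) = Pow(Mul(Add(Rational(-1, 6), 2), Rational(50, 7)), -1) = Pow(Mul(Rational(11, 6), Rational(50, 7)), -1) = Pow(Rational(275, 21), -1) = Rational(21, 275)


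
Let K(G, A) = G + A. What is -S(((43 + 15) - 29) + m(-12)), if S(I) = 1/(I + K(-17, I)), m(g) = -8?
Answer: -1/25 ≈ -0.040000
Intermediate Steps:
K(G, A) = A + G
S(I) = 1/(-17 + 2*I) (S(I) = 1/(I + (I - 17)) = 1/(I + (-17 + I)) = 1/(-17 + 2*I))
-S(((43 + 15) - 29) + m(-12)) = -1/(-17 + 2*(((43 + 15) - 29) - 8)) = -1/(-17 + 2*((58 - 29) - 8)) = -1/(-17 + 2*(29 - 8)) = -1/(-17 + 2*21) = -1/(-17 + 42) = -1/25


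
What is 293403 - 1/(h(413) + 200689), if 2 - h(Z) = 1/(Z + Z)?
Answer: 48637639762469/165770765 ≈ 2.9340e+5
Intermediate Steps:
h(Z) = 2 - 1/(2*Z) (h(Z) = 2 - 1/(Z + Z) = 2 - 1/(2*Z))
293403 - 1/(h(413) + 200689) = 293403 - 1/((2 - ½/413) + 200689) = 293403 - 1/((2 - ½*1/413) + 200689) = 293403 - 1/((2 - 1/826) + 200689) = 293403 - 1/(1651/826 + 200689) = 293403 - 1/165770765/826 = 293403 - 1*826/165770765 = 293403 - 826/165770765 = 48637639762469/165770765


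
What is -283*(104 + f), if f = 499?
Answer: -170649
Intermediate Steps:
-283*(104 + f) = -283*(104 + 499) = -283*603 = -170649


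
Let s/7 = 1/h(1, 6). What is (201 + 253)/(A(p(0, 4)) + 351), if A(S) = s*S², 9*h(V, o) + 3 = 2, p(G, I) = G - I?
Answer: -454/657 ≈ -0.69102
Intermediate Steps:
h(V, o) = -⅑ (h(V, o) = -⅓ + (⅑)*2 = -⅓ + 2/9 = -⅑)
s = -63 (s = 7/(-⅑) = 7*(-9) = -63)
A(S) = -63*S²
(201 + 253)/(A(p(0, 4)) + 351) = (201 + 253)/(-63*(0 - 1*4)² + 351) = 454/(-63*(0 - 4)² + 351) = 454/(-63*(-4)² + 351) = 454/(-63*16 + 351) = 454/(-1008 + 351) = 454/(-657) = 454*(-1/657) = -454/657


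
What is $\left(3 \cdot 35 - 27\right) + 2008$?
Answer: $2086$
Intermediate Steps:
$\left(3 \cdot 35 - 27\right) + 2008 = \left(105 - 27\right) + 2008 = 78 + 2008 = 2086$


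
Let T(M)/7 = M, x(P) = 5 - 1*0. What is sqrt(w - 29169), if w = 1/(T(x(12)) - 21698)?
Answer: 4*I*sqrt(95059658221)/7221 ≈ 170.79*I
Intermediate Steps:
x(P) = 5 (x(P) = 5 + 0 = 5)
T(M) = 7*M
w = -1/21663 (w = 1/(7*5 - 21698) = 1/(35 - 21698) = 1/(-21663) = -1/21663 ≈ -4.6162e-5)
sqrt(w - 29169) = sqrt(-1/21663 - 29169) = sqrt(-631888048/21663) = 4*I*sqrt(95059658221)/7221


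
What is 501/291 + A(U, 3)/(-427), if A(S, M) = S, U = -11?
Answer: 72376/41419 ≈ 1.7474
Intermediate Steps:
501/291 + A(U, 3)/(-427) = 501/291 - 11/(-427) = 501*(1/291) - 11*(-1/427) = 167/97 + 11/427 = 72376/41419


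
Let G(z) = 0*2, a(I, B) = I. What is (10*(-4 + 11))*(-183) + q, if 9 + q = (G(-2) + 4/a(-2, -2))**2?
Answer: -12815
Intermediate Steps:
G(z) = 0
q = -5 (q = -9 + (0 + 4/(-2))**2 = -9 + (0 + 4*(-1/2))**2 = -9 + (0 - 2)**2 = -9 + (-2)**2 = -9 + 4 = -5)
(10*(-4 + 11))*(-183) + q = (10*(-4 + 11))*(-183) - 5 = (10*7)*(-183) - 5 = 70*(-183) - 5 = -12810 - 5 = -12815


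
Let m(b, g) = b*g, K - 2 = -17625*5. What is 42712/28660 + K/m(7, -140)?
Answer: 18339021/200620 ≈ 91.412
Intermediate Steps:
K = -88123 (K = 2 - 17625*5 = 2 - 5875*15 = 2 - 88125 = -88123)
42712/28660 + K/m(7, -140) = 42712/28660 - 88123/(7*(-140)) = 42712*(1/28660) - 88123/(-980) = 10678/7165 - 88123*(-1/980) = 10678/7165 + 12589/140 = 18339021/200620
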